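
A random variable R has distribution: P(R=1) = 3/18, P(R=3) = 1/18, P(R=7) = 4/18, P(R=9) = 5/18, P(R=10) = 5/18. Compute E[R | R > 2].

42/5

P(R > 2) = 5/6.
Σ over the event: 3·1/18 + 7·2/9 + 9·5/18 + 10·5/18 = 7.
E[R | R > 2] = (7) / (5/6) = 42/5.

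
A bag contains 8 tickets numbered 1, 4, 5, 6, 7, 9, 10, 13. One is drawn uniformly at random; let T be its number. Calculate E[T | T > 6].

39/4

P(T > 6) = 1/2.
Σ over the event: 7·1/8 + 9·1/8 + 10·1/8 + 13·1/8 = 39/8.
E[T | T > 6] = (39/8) / (1/2) = 39/4.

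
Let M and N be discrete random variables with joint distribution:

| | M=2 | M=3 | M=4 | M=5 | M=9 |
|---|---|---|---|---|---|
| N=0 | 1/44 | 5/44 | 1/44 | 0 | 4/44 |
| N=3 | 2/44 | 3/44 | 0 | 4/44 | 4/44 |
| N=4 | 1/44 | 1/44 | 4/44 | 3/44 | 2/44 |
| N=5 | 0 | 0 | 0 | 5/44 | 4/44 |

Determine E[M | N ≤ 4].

P(N ≤ 4) = 35/44.
Summing M·P(M=x,N=y) over the conditioning event gives 45/11.
E[M | N ≤ 4] = (45/11) / (35/44) = 36/7.

36/7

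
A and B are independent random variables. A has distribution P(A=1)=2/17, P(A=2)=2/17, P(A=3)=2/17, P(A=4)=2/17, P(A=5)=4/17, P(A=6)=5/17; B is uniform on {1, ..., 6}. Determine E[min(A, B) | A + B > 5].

P(A + B > 5) = 41/51.
Summing min(A,B)·P(x,y) over outcomes with A + B > 5 gives 259/102.
E[min(A, B) | A + B > 5] = (259/102) / (41/51) = 259/82.

259/82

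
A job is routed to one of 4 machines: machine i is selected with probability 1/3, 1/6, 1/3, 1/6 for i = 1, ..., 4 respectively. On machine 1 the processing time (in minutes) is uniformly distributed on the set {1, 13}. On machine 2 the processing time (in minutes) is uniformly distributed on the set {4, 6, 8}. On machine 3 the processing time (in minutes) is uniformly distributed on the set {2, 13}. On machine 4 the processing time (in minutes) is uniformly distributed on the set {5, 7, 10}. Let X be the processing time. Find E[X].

127/18

E[X | machine 1] = (1+13)/2 = 7.
E[X | machine 2] = (4+6+8)/3 = 6.
E[X | machine 3] = (2+13)/2 = 15/2.
E[X | machine 4] = (5+7+10)/3 = 22/3.
By the law of total expectation,
E[X] = (1/3)·(7) + (1/6)·(6) + (1/3)·(15/2) + (1/6)·(22/3) = 127/18.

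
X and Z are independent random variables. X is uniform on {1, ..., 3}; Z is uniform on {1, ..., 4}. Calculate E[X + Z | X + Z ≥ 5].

Outcomes with X + Z ≥ 5: (1,4), (2,3), (2,4), (3,2), (3,3), (3,4), each with probability 1/12.
E[X + Z | X + Z ≥ 5] = (5 + 5 + 6 + 5 + 6 + 7) / 6 = 17/3.

17/3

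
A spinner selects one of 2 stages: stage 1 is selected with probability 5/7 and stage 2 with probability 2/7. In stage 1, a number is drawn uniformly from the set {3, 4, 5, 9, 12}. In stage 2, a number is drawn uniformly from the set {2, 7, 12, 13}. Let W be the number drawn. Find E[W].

E[W | stage 1] = (3+4+5+9+12)/5 = 33/5.
E[W | stage 2] = (2+7+12+13)/4 = 17/2.
E[W] = (5/7)·(33/5) + (2/7)·(17/2) = 50/7.

50/7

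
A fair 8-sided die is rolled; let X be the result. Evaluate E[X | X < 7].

7/2

Given X < 7, X is equally likely to be any of {1, 2, 3, 4, 5, 6}.
E[X | X < 7] = (1 + 2 + 3 + 4 + 5 + 6) / 6 = 7/2.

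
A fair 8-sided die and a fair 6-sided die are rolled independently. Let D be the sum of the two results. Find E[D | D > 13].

P(D > 13) = 1/48.
Σ over the event: 14·1/48 = 7/24.
E[D | D > 13] = (7/24) / (1/48) = 14.

14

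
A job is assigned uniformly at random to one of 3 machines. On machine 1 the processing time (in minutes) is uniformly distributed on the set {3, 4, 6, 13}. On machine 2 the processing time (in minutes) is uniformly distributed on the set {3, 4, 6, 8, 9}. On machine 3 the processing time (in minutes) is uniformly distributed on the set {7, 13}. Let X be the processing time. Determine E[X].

15/2

E[X | machine 1] = (3+4+6+13)/4 = 13/2.
E[X | machine 2] = (3+4+6+8+9)/5 = 6.
E[X | machine 3] = (7+13)/2 = 10.
E[X] = (1/3)·(13/2) + (1/3)·(6) + (1/3)·(10) = 15/2.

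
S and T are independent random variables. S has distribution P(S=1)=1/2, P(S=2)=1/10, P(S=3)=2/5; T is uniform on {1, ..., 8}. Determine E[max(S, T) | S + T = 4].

29/10

P(S + T = 4) = 1/8.
Summing max(S,T)·P(x,y) over outcomes with S + T = 4 gives 29/80.
E[max(S, T) | S + T = 4] = (29/80) / (1/8) = 29/10.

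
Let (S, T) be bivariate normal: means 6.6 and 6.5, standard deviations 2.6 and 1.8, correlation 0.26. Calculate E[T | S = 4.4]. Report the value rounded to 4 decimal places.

E[T | S=x] = μ_T + ρ(σ_T/σ_S)(x − μ_S) for jointly normal variables.
E[T | S=4.4] = 6.5 + (0.26)·(1.8/2.6)·(4.4 − (6.6)) = 6.5 + (0.18)·(-2.2) = 6.1040.

6.1040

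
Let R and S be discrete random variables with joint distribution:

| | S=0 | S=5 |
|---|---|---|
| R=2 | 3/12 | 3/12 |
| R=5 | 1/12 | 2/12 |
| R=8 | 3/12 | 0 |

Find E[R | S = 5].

16/5

P(S = 5) = 5/12.
Σ R·P over the event = 2·(3/12) + 5·(2/12) = 4/3.
E[R | S = 5] = (4/3) / (5/12) = 16/5.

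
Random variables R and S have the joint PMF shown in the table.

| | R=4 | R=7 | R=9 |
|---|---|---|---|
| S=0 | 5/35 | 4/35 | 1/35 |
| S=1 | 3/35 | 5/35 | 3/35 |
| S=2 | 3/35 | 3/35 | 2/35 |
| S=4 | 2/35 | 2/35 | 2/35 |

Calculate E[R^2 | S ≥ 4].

P(S ≥ 4) = 6/35.
Σ R^2·P over the event = 16·(2/35) + 49·(2/35) + 81·(2/35) = 292/35.
E[R^2 | S ≥ 4] = (292/35) / (6/35) = 146/3.

146/3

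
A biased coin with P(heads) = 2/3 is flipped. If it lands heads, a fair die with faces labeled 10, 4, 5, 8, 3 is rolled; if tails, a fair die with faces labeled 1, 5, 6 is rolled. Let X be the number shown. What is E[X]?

E[X | heads] = (10+4+5+8+3)/5 = 6.
E[X | tails] = (1+5+6)/3 = 4.
By the law of total expectation,
E[X] = (2/3)·(6) + (1/3)·(4) = 16/3.

16/3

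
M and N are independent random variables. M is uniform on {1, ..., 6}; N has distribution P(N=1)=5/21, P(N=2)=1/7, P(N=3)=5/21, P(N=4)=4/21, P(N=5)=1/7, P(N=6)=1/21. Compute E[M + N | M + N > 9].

136/13

P(M + N > 9) = 13/126.
Summing (M+N)·P(x,y) over outcomes with M + N > 9 gives 68/63.
E[M + N | M + N > 9] = (68/63) / (13/126) = 136/13.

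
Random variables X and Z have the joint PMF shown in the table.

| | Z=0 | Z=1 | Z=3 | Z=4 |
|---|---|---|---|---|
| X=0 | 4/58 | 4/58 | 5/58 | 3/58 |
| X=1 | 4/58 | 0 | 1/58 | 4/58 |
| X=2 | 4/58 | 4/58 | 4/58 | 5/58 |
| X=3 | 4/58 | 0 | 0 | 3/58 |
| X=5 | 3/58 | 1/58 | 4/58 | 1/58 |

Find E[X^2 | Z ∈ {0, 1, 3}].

P(Z ∈ {0, 1, 3}) = 21/29.
Summing X^2·P(X=x,Z=y) over the conditioning event gives 289/58.
E[X^2 | Z ∈ {0, 1, 3}] = (289/58) / (21/29) = 289/42.

289/42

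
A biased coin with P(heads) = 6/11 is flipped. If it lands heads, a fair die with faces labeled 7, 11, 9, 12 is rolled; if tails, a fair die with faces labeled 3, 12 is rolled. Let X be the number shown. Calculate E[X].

96/11

E[X | heads] = (7+11+9+12)/4 = 39/4.
E[X | tails] = (3+12)/2 = 15/2.
E[X] = (6/11)·(39/4) + (5/11)·(15/2) = 96/11.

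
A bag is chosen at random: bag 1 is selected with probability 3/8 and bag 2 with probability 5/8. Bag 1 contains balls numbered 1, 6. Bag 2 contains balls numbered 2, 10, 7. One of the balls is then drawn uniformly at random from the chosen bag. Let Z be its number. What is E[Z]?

E[Z | bag 1] = (1+6)/2 = 7/2.
E[Z | bag 2] = (2+10+7)/3 = 19/3.
E[Z] = (3/8)·(7/2) + (5/8)·(19/3) = 253/48.

253/48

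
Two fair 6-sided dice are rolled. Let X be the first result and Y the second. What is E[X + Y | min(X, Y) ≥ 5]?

11

P(min(X, Y) ≥ 5) = 1/9.
Summing (X+Y)·P(x,y) over outcomes with min(X, Y) ≥ 5 gives 11/9.
E[X + Y | min(X, Y) ≥ 5] = (11/9) / (1/9) = 11.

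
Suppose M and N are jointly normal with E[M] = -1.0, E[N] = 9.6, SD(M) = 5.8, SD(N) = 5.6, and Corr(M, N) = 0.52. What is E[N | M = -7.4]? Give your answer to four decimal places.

For a bivariate normal, E[N | M=x] = μ_N + ρ·(σ_N/σ_M)·(x − μ_M).
E[N | M=-7.4] = 9.6 + (0.52)·(5.6/5.8)·(-7.4 − (-1.0)) = 9.6 + (0.50207)·(-6.4) = 6.3868.

6.3868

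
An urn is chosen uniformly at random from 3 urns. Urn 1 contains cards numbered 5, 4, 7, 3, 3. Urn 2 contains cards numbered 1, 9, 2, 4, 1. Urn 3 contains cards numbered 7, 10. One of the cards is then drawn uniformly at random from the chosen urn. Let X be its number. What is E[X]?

163/30

E[X | urn 1] = (5+4+7+3+3)/5 = 22/5.
E[X | urn 2] = (1+9+2+4+1)/5 = 17/5.
E[X | urn 3] = (7+10)/2 = 17/2.
By the law of total expectation,
E[X] = (1/3)·(22/5) + (1/3)·(17/5) + (1/3)·(17/2) = 163/30.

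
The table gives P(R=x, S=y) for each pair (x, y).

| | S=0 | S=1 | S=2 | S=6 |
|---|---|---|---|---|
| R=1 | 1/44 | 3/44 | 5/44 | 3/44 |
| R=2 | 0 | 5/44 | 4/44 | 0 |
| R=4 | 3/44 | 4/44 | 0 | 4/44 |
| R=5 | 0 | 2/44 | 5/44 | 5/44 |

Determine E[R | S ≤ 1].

P(S ≤ 1) = 9/22.
Σ R·P over the event = 1·(1/44) + 1·(3/44) + 2·(5/44) + 4·(3/44) + 4·(4/44) + 5·(2/44) = 13/11.
E[R | S ≤ 1] = (13/11) / (9/22) = 26/9.

26/9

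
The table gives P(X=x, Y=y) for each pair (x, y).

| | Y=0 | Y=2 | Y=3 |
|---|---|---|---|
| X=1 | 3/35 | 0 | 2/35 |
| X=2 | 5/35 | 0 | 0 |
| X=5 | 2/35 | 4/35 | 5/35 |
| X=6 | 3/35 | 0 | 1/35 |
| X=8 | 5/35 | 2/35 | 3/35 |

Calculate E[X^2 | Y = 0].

P(Y = 0) = 18/35.
Summing X^2·P(X=x,Y=y) over the conditioning event gives 501/35.
E[X^2 | Y = 0] = (501/35) / (18/35) = 167/6.

167/6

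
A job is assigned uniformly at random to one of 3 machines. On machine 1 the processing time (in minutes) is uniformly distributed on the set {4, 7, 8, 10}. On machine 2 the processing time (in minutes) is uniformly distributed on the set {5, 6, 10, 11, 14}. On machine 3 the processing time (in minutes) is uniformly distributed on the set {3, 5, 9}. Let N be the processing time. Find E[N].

E[N | machine 1] = (4+7+8+10)/4 = 29/4.
E[N | machine 2] = (5+6+10+11+14)/5 = 46/5.
E[N | machine 3] = (3+5+9)/3 = 17/3.
By the law of total expectation,
E[N] = (1/3)·(29/4) + (1/3)·(46/5) + (1/3)·(17/3) = 1327/180.

1327/180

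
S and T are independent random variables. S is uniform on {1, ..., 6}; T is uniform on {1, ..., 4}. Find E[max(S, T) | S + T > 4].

P(S + T > 4) = 3/4.
Summing max(S,T)·P(x,y) over outcomes with S + T > 4 gives 27/8.
E[max(S, T) | S + T > 4] = (27/8) / (3/4) = 9/2.

9/2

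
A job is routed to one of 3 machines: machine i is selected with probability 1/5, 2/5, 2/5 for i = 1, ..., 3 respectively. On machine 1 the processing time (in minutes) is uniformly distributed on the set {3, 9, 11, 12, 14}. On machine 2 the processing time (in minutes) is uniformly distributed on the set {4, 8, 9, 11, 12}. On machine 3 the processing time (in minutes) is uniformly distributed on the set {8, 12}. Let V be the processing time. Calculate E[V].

E[V | machine 1] = (3+9+11+12+14)/5 = 49/5.
E[V | machine 2] = (4+8+9+11+12)/5 = 44/5.
E[V | machine 3] = (8+12)/2 = 10.
By the law of total expectation,
E[V] = (1/5)·(49/5) + (2/5)·(44/5) + (2/5)·(10) = 237/25.

237/25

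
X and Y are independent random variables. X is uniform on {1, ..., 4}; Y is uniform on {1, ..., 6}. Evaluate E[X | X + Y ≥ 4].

8/3

P(X + Y ≥ 4) = 7/8.
Summing X·P(x,y) over outcomes with X + Y ≥ 4 gives 7/3.
E[X | X + Y ≥ 4] = (7/3) / (7/8) = 8/3.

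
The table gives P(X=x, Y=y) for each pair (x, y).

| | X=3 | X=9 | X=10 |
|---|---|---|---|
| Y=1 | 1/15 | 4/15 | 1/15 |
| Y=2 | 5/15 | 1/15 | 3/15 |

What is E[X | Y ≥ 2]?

6

P(Y ≥ 2) = 3/5.
Σ X·P over the event = 3·(5/15) + 9·(1/15) + 10·(3/15) = 18/5.
E[X | Y ≥ 2] = (18/5) / (3/5) = 6.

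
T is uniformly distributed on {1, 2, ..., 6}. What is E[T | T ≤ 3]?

Given T ≤ 3, T is equally likely to be any of {1, 2, 3}.
E[T | T ≤ 3] = (1 + 2 + 3) / 3 = 2.

2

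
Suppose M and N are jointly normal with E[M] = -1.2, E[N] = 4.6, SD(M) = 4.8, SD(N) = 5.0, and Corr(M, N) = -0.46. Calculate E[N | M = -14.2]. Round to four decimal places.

For a bivariate normal, E[N | M=x] = μ_N + ρ·(σ_N/σ_M)·(x − μ_M).
E[N | M=-14.2] = 4.6 + (-0.46)·(5.0/4.8)·(-14.2 − (-1.2)) = 4.6 + (-0.47917)·(-13) = 10.8292.

10.8292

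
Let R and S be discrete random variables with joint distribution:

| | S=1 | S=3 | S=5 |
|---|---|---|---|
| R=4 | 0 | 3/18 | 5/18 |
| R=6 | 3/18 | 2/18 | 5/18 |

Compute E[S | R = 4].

P(R = 4) = 4/9.
Σ S·P over the event = 3·(3/18) + 5·(5/18) = 17/9.
E[S | R = 4] = (17/9) / (4/9) = 17/4.

17/4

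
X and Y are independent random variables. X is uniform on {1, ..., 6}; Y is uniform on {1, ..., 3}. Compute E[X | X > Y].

P(X > Y) = 2/3.
Summing X·P(x,y) over outcomes with X > Y gives 53/18.
E[X | X > Y] = (53/18) / (2/3) = 53/12.

53/12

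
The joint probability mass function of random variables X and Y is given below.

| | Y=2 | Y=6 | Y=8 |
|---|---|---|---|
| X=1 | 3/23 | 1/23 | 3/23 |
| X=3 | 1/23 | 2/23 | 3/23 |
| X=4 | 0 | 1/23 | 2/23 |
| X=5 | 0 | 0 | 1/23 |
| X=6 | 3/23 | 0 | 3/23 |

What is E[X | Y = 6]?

P(Y = 6) = 4/23.
Σ X·P over the event = 1·(1/23) + 3·(2/23) + 4·(1/23) = 11/23.
E[X | Y = 6] = (11/23) / (4/23) = 11/4.

11/4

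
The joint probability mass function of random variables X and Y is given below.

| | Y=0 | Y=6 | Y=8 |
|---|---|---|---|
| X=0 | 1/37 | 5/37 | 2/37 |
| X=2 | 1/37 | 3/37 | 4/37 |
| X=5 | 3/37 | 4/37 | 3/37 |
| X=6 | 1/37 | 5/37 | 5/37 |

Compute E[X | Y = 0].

23/6

P(Y = 0) = 6/37.
Σ X·P over the event = 0·(1/37) + 2·(1/37) + 5·(3/37) + 6·(1/37) = 23/37.
E[X | Y = 0] = (23/37) / (6/37) = 23/6.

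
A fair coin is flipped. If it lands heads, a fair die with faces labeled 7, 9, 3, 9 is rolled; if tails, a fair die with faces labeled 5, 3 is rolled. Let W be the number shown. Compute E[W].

E[W | heads] = (7+9+3+9)/4 = 7.
E[W | tails] = (5+3)/2 = 4.
E[W] = (1/2)·(7) + (1/2)·(4) = 11/2.

11/2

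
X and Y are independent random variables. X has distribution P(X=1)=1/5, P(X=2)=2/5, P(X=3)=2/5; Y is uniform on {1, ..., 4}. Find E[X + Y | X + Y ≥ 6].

P(X + Y ≥ 6) = 3/10.
Summing (X+Y)·P(x,y) over outcomes with X + Y ≥ 6 gives 19/10.
E[X + Y | X + Y ≥ 6] = (19/10) / (3/10) = 19/3.

19/3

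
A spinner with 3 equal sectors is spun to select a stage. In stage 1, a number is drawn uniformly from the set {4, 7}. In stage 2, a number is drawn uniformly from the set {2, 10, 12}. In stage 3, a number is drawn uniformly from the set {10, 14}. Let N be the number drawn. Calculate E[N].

E[N | stage 1] = (4+7)/2 = 11/2.
E[N | stage 2] = (2+10+12)/3 = 8.
E[N | stage 3] = (10+14)/2 = 12.
E[N] = (1/3)·(11/2) + (1/3)·(8) + (1/3)·(12) = 17/2.

17/2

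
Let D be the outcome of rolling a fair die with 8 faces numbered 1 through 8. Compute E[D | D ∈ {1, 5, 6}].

4

P(D ∈ {1, 5, 6}) = 3/8.
Σ over the event: 1·1/8 + 5·1/8 + 6·1/8 = 3/2.
E[D | D ∈ {1, 5, 6}] = (3/2) / (3/8) = 4.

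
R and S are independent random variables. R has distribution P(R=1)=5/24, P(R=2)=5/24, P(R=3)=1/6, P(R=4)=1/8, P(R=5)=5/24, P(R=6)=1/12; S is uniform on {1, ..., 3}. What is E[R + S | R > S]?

P(R > S) = 43/72.
Summing (R+S)·P(x,y) over outcomes with R > S gives 43/12.
E[R + S | R > S] = (43/12) / (43/72) = 6.

6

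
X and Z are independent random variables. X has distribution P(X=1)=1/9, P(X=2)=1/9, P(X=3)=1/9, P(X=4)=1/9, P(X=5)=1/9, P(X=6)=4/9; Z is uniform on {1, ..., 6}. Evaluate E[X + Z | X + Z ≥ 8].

29/3

P(X + Z ≥ 8) = 5/9.
Summing (X+Z)·P(x,y) over outcomes with X + Z ≥ 8 gives 145/27.
E[X + Z | X + Z ≥ 8] = (145/27) / (5/9) = 29/3.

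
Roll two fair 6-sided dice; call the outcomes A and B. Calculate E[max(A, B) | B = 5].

31/6

P(B = 5) = 1/6.
Summing max(A,B)·P(x,y) over outcomes with B = 5 gives 31/36.
E[max(A, B) | B = 5] = (31/36) / (1/6) = 31/6.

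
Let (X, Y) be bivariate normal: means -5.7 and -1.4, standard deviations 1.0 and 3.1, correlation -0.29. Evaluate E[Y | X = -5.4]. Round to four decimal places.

-1.6697

For a bivariate normal, E[Y | X=x] = μ_Y + ρ·(σ_Y/σ_X)·(x − μ_X).
E[Y | X=-5.4] = -1.4 + (-0.29)·(3.1/1.0)·(-5.4 − (-5.7)) = -1.4 + (-0.899)·(0.3) = -1.6697.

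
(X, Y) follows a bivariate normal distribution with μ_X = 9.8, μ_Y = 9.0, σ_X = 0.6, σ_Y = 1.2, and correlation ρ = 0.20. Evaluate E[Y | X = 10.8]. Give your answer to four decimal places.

E[Y | X=x] = μ_Y + ρ(σ_Y/σ_X)(x − μ_X) for jointly normal variables.
E[Y | X=10.8] = 9.0 + (0.20)·(1.2/0.6)·(10.8 − (9.8)) = 9.0 + (0.4)·(1) = 9.4000.

9.4000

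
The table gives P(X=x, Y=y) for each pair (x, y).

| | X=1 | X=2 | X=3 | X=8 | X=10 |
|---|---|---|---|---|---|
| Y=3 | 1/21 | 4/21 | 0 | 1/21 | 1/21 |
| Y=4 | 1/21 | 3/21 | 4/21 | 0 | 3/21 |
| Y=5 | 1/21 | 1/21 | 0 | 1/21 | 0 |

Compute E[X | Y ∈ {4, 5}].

P(Y ∈ {4, 5}) = 2/3.
Σ X·P over the event = 1·(1/21) + 1·(1/21) + 2·(3/21) + 2·(1/21) + 3·(4/21) + 8·(1/21) + 10·(3/21) = 20/7.
E[X | Y ∈ {4, 5}] = (20/7) / (2/3) = 30/7.

30/7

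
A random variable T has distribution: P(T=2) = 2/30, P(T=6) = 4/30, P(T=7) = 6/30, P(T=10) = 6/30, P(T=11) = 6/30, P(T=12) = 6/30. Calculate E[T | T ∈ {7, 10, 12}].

29/3

P(T ∈ {7, 10, 12}) = 3/5.
Σ over the event: 7·1/5 + 10·1/5 + 12·1/5 = 29/5.
E[T | T ∈ {7, 10, 12}] = (29/5) / (3/5) = 29/3.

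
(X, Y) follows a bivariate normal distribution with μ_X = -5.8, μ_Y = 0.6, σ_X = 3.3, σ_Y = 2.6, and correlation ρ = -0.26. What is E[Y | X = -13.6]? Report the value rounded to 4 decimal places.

For a bivariate normal, E[Y | X=x] = μ_Y + ρ·(σ_Y/σ_X)·(x − μ_X).
E[Y | X=-13.6] = 0.6 + (-0.26)·(2.6/3.3)·(-13.6 − (-5.8)) = 0.6 + (-0.20485)·(-7.8) = 2.1978.

2.1978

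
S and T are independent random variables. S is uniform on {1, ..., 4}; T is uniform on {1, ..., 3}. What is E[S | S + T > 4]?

Outcomes with S + T > 4: (2,3), (3,2), (3,3), (4,1), (4,2), (4,3), each with probability 1/12.
E[S | S + T > 4] = (2 + 3 + 3 + 4 + 4 + 4) / 6 = 10/3.

10/3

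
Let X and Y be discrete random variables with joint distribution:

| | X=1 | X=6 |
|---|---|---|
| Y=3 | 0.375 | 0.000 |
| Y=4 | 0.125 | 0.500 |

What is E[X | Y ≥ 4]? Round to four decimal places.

P(Y ≥ 4) = 0.625.
Summing X·P(X=x,Y=y) over the conditioning event gives 3.125.
E[X | Y ≥ 4] = (3.125) / (0.625) = 5.0000.

5.0000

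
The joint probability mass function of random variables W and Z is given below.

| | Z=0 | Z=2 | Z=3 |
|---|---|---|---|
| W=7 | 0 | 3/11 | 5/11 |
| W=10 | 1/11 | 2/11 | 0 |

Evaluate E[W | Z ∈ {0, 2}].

17/2

P(Z ∈ {0, 2}) = 6/11.
Σ W·P over the event = 7·(3/11) + 10·(1/11) + 10·(2/11) = 51/11.
E[W | Z ∈ {0, 2}] = (51/11) / (6/11) = 17/2.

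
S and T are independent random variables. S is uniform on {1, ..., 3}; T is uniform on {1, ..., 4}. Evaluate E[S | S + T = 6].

Outcomes with S + T = 6: (2,4), (3,3), each with probability 1/12.
E[S | S + T = 6] = (2 + 3) / 2 = 5/2.

5/2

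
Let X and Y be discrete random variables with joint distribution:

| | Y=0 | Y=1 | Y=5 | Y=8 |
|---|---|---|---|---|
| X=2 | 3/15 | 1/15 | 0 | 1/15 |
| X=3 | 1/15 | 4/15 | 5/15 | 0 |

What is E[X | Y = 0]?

9/4

P(Y = 0) = 4/15.
Σ X·P over the event = 2·(3/15) + 3·(1/15) = 3/5.
E[X | Y = 0] = (3/5) / (4/15) = 9/4.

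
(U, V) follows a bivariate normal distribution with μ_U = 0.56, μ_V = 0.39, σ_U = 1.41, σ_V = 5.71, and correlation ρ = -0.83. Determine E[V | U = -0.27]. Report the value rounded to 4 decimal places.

3.1798

E[V | U=x] = μ_V + ρ(σ_V/σ_U)(x − μ_U) for jointly normal variables.
E[V | U=-0.27] = 0.39 + (-0.83)·(5.71/1.41)·(-0.27 − (0.56)) = 0.39 + (-3.3612)·(-0.83) = 3.1798.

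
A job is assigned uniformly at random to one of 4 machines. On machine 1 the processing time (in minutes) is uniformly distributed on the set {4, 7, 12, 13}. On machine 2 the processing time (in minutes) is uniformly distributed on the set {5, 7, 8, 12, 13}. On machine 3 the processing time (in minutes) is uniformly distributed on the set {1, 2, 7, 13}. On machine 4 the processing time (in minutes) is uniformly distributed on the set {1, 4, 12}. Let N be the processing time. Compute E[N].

353/48

E[N | machine 1] = (4+7+12+13)/4 = 9.
E[N | machine 2] = (5+7+8+12+13)/5 = 9.
E[N | machine 3] = (1+2+7+13)/4 = 23/4.
E[N | machine 4] = (1+4+12)/3 = 17/3.
By the law of total expectation,
E[N] = (1/4)·(9) + (1/4)·(9) + (1/4)·(23/4) + (1/4)·(17/3) = 353/48.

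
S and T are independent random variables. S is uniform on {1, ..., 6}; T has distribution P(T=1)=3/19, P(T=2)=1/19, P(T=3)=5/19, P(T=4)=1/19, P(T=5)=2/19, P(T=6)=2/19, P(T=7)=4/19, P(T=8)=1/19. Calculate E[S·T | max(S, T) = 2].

P(max(S, T) = 2) = 5/114.
Summing ST·P(x,y) over outcomes with max(S, T) = 2 gives 2/19.
E[S·T | max(S, T) = 2] = (2/19) / (5/114) = 12/5.

12/5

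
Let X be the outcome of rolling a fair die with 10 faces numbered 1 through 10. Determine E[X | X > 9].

10

Given X > 9, X is equally likely to be any of {10}.
E[X | X > 9] = (10) / 1 = 10.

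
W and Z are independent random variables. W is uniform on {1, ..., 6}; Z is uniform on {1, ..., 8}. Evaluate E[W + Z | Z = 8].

23/2

Outcomes with Z = 8: (1,8), (2,8), (3,8), (4,8), (5,8), (6,8), each with probability 1/48.
E[W + Z | Z = 8] = (9 + 10 + 11 + 12 + 13 + 14) / 6 = 23/2.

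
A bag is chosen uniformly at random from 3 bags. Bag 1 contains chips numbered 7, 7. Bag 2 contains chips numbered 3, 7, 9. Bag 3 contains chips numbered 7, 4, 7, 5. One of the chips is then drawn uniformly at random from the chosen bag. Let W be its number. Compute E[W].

229/36

E[W | bag 1] = (7+7)/2 = 7.
E[W | bag 2] = (3+7+9)/3 = 19/3.
E[W | bag 3] = (7+4+7+5)/4 = 23/4.
E[W] = (1/3)·(7) + (1/3)·(19/3) + (1/3)·(23/4) = 229/36.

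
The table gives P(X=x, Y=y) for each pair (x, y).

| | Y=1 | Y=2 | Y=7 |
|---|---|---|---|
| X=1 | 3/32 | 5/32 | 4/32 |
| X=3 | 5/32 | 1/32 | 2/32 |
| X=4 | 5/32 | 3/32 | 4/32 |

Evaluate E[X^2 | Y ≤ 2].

P(Y ≤ 2) = 11/16.
Σ X^2·P over the event = 1·(3/32) + 1·(5/32) + 9·(5/32) + 9·(1/32) + 16·(5/32) + 16·(3/32) = 95/16.
E[X^2 | Y ≤ 2] = (95/16) / (11/16) = 95/11.

95/11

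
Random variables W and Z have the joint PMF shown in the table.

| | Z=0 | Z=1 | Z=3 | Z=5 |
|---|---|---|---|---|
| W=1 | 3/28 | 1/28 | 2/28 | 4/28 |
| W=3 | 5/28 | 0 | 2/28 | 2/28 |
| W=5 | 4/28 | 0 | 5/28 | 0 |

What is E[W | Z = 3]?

11/3

P(Z = 3) = 9/28.
Σ W·P over the event = 1·(2/28) + 3·(2/28) + 5·(5/28) = 33/28.
E[W | Z = 3] = (33/28) / (9/28) = 11/3.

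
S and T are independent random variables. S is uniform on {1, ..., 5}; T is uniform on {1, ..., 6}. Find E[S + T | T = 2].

P(T = 2) = 1/6.
Summing (S+T)·P(x,y) over outcomes with T = 2 gives 5/6.
E[S + T | T = 2] = (5/6) / (1/6) = 5.

5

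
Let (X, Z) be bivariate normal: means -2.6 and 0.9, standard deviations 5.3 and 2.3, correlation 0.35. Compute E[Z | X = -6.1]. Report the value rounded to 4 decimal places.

For a bivariate normal, E[Z | X=x] = μ_Z + ρ·(σ_Z/σ_X)·(x − μ_X).
E[Z | X=-6.1] = 0.9 + (0.35)·(2.3/5.3)·(-6.1 − (-2.6)) = 0.9 + (0.15189)·(-3.5) = 0.3684.

0.3684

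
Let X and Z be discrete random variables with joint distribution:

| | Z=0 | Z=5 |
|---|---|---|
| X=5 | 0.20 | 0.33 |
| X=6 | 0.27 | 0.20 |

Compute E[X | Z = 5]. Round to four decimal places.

P(Z = 5) = 0.53.
Σ X·P over the event = 5·(0.33) + 6·(0.20) = 2.85.
E[X | Z = 5] = (2.85) / (0.53) = 5.3774.

5.3774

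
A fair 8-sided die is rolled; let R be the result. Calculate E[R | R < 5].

Given R < 5, R is equally likely to be any of {1, 2, 3, 4}.
E[R | R < 5] = (1 + 2 + 3 + 4) / 4 = 5/2.

5/2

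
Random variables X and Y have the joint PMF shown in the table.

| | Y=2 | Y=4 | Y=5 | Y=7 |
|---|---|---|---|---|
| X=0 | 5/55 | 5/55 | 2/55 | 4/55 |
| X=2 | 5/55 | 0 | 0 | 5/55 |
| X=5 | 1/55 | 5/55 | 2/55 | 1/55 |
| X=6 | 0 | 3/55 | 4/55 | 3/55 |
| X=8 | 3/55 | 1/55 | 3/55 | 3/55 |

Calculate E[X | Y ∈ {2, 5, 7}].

P(Y ∈ {2, 5, 7}) = 41/55.
Summing X·P(X=x,Y=y) over the conditioning event gives 14/5.
E[X | Y ∈ {2, 5, 7}] = (14/5) / (41/55) = 154/41.

154/41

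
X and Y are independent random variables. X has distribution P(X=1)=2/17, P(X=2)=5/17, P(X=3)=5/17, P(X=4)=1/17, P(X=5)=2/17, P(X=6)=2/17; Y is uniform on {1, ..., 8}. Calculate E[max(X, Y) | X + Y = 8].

P(X + Y = 8) = 1/8.
Summing max(X,Y)·P(x,y) over outcomes with X + Y = 8 gives 95/136.
E[max(X, Y) | X + Y = 8] = (95/136) / (1/8) = 95/17.

95/17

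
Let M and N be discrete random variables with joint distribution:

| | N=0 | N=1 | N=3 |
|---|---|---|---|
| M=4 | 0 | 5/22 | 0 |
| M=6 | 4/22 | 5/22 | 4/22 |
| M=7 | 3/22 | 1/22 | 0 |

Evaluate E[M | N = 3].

6

P(N = 3) = 2/11.
Σ M·P over the event = 6·(4/22) = 12/11.
E[M | N = 3] = (12/11) / (2/11) = 6.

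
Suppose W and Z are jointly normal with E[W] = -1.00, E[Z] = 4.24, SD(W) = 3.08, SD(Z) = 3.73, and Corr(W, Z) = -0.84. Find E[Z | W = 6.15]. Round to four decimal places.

-3.0335

For a bivariate normal, E[Z | W=x] = μ_Z + ρ·(σ_Z/σ_W)·(x − μ_W).
E[Z | W=6.15] = 4.24 + (-0.84)·(3.73/3.08)·(6.15 − (-1.00)) = 4.24 + (-1.01727)·(7.15) = -3.0335.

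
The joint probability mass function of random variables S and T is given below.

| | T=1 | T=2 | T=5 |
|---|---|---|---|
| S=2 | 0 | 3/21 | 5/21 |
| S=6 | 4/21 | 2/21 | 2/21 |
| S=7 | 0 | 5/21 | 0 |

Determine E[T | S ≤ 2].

31/8

P(S ≤ 2) = 8/21.
Σ T·P over the event = 2·(3/21) + 5·(5/21) = 31/21.
E[T | S ≤ 2] = (31/21) / (8/21) = 31/8.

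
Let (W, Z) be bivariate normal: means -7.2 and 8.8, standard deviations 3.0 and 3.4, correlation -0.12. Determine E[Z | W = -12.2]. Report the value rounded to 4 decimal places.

For a bivariate normal, E[Z | W=x] = μ_Z + ρ·(σ_Z/σ_W)·(x − μ_W).
E[Z | W=-12.2] = 8.8 + (-0.12)·(3.4/3.0)·(-12.2 − (-7.2)) = 8.8 + (-0.136)·(-5) = 9.4800.

9.4800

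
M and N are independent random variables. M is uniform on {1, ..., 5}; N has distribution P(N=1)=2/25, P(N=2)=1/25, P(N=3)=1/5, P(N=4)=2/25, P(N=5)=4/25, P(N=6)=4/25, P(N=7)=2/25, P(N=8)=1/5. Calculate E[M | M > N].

P(M > N) = 23/125.
Summing M·P(x,y) over outcomes with M > N gives 19/25.
E[M | M > N] = (19/25) / (23/125) = 95/23.

95/23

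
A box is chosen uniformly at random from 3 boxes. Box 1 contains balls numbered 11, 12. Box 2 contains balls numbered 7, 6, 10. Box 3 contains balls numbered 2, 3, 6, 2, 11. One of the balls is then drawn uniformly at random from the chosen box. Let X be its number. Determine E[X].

719/90

E[X | box 1] = (11+12)/2 = 23/2.
E[X | box 2] = (7+6+10)/3 = 23/3.
E[X | box 3] = (2+3+6+2+11)/5 = 24/5.
By the law of total expectation,
E[X] = (1/3)·(23/2) + (1/3)·(23/3) + (1/3)·(24/5) = 719/90.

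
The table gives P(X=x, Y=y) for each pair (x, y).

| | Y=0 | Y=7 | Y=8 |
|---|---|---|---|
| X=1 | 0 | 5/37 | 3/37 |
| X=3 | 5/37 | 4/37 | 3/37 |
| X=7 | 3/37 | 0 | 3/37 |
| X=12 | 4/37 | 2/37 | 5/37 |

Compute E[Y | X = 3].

P(X = 3) = 12/37.
Σ Y·P over the event = 0·(5/37) + 7·(4/37) + 8·(3/37) = 52/37.
E[Y | X = 3] = (52/37) / (12/37) = 13/3.

13/3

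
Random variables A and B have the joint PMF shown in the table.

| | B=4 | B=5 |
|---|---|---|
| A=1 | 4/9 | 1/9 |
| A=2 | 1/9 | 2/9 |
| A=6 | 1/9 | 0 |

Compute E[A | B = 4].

2

P(B = 4) = 2/3.
Σ A·P over the event = 1·(4/9) + 2·(1/9) + 6·(1/9) = 4/3.
E[A | B = 4] = (4/3) / (2/3) = 2.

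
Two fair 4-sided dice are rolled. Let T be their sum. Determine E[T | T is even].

5

P(T is even) = 1/2.
Σ over the event: 2·1/16 + 4·3/16 + 6·3/16 + 8·1/16 = 5/2.
E[T | T is even] = (5/2) / (1/2) = 5.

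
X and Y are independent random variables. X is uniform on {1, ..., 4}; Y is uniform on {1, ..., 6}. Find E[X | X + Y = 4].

2

P(X + Y = 4) = 1/8.
Summing X·P(x,y) over outcomes with X + Y = 4 gives 1/4.
E[X | X + Y = 4] = (1/4) / (1/8) = 2.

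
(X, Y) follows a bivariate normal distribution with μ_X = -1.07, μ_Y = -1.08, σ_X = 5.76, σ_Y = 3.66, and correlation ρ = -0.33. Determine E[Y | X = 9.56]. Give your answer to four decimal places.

-3.3090

The regression of Y on X has slope ρ·σ_Y/σ_X and passes through (μ_X, μ_Y).
E[Y | X=9.56] = -1.08 + (-0.33)·(3.66/5.76)·(9.56 − (-1.07)) = -1.08 + (-0.20969)·(10.63) = -3.3090.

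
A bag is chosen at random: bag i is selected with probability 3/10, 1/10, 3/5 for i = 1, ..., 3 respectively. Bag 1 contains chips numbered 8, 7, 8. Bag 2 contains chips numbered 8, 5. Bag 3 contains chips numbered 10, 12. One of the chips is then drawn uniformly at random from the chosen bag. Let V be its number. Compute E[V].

191/20

E[V | bag 1] = (8+7+8)/3 = 23/3.
E[V | bag 2] = (8+5)/2 = 13/2.
E[V | bag 3] = (10+12)/2 = 11.
E[V] = (3/10)·(23/3) + (1/10)·(13/2) + (3/5)·(11) = 191/20.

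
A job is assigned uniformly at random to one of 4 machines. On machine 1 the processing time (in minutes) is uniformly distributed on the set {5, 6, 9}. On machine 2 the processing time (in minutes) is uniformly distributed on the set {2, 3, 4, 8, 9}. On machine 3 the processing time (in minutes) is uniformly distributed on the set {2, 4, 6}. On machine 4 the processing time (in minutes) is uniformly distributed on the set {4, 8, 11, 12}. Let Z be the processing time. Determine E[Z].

1477/240

E[Z | machine 1] = (5+6+9)/3 = 20/3.
E[Z | machine 2] = (2+3+4+8+9)/5 = 26/5.
E[Z | machine 3] = (2+4+6)/3 = 4.
E[Z | machine 4] = (4+8+11+12)/4 = 35/4.
E[Z] = (1/4)·(20/3) + (1/4)·(26/5) + (1/4)·(4) + (1/4)·(35/4) = 1477/240.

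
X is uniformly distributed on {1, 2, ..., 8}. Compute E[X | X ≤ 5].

3

Given X ≤ 5, X is equally likely to be any of {1, 2, 3, 4, 5}.
E[X | X ≤ 5] = (1 + 2 + 3 + 4 + 5) / 5 = 3.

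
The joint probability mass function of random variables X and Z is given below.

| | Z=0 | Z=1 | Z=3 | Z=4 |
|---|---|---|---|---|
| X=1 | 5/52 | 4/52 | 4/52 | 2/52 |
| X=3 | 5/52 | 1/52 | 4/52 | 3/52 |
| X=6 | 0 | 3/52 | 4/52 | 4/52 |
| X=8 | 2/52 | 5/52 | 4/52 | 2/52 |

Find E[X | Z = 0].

3

P(Z = 0) = 3/13.
Σ X·P over the event = 1·(5/52) + 3·(5/52) + 8·(2/52) = 9/13.
E[X | Z = 0] = (9/13) / (3/13) = 3.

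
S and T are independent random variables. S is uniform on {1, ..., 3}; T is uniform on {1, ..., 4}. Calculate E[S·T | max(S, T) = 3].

27/5

P(max(S, T) = 3) = 5/12.
Summing ST·P(x,y) over outcomes with max(S, T) = 3 gives 9/4.
E[S·T | max(S, T) = 3] = (9/4) / (5/12) = 27/5.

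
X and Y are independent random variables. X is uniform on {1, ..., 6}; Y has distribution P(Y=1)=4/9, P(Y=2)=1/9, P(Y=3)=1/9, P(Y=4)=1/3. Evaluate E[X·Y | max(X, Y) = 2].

P(max(X, Y) = 2) = 1/9.
Summing XY·P(x,y) over outcomes with max(X, Y) = 2 gives 7/27.
E[X·Y | max(X, Y) = 2] = (7/27) / (1/9) = 7/3.

7/3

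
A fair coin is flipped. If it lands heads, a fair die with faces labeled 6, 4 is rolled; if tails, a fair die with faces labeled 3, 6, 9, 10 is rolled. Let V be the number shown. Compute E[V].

6

E[V | heads] = (6+4)/2 = 5.
E[V | tails] = (3+6+9+10)/4 = 7.
By the law of total expectation,
E[V] = (1/2)·(5) + (1/2)·(7) = 6.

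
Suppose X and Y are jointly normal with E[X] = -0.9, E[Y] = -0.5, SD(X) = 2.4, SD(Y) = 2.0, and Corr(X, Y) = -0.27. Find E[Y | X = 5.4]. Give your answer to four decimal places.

The regression of Y on X has slope ρ·σ_Y/σ_X and passes through (μ_X, μ_Y).
E[Y | X=5.4] = -0.5 + (-0.27)·(2.0/2.4)·(5.4 − (-0.9)) = -0.5 + (-0.225)·(6.3) = -1.9175.

-1.9175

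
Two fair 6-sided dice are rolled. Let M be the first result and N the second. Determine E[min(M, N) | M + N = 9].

7/2

Outcomes with M + N = 9: (3,6), (4,5), (5,4), (6,3), each with probability 1/36.
E[min(M, N) | M + N = 9] = (3 + 4 + 4 + 3) / 4 = 7/2.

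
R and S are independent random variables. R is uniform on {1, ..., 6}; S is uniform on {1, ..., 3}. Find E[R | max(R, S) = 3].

Outcomes with max(R, S) = 3: (1,3), (2,3), (3,1), (3,2), (3,3), each with probability 1/18.
E[R | max(R, S) = 3] = (1 + 2 + 3 + 3 + 3) / 5 = 12/5.

12/5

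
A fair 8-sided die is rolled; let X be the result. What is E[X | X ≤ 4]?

5/2

Given X ≤ 4, X is equally likely to be any of {1, 2, 3, 4}.
E[X | X ≤ 4] = (1 + 2 + 3 + 4) / 4 = 5/2.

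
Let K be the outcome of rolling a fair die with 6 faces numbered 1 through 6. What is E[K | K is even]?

Given K is even, K is equally likely to be any of {2, 4, 6}.
E[K | K is even] = (2 + 4 + 6) / 3 = 4.

4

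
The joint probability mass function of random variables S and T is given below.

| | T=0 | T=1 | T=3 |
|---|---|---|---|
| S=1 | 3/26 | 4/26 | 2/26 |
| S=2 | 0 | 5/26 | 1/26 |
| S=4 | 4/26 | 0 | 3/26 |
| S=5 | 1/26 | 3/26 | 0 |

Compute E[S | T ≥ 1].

5/2

P(T ≥ 1) = 9/13.
Σ S·P over the event = 1·(4/26) + 1·(2/26) + 2·(5/26) + 2·(1/26) + 4·(3/26) + 5·(3/26) = 45/26.
E[S | T ≥ 1] = (45/26) / (9/13) = 5/2.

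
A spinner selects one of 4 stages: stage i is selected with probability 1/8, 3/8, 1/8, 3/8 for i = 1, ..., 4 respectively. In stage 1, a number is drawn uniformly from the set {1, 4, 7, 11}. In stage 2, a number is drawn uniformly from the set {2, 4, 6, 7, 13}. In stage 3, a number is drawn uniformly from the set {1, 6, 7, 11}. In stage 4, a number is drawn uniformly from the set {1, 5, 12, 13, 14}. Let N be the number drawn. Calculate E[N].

E[N | stage 1] = (1+4+7+11)/4 = 23/4.
E[N | stage 2] = (2+4+6+7+13)/5 = 32/5.
E[N | stage 3] = (1+6+7+11)/4 = 25/4.
E[N | stage 4] = (1+5+12+13+14)/5 = 9.
By the law of total expectation,
E[N] = (1/8)·(23/4) + (3/8)·(32/5) + (1/8)·(25/4) + (3/8)·(9) = 291/40.

291/40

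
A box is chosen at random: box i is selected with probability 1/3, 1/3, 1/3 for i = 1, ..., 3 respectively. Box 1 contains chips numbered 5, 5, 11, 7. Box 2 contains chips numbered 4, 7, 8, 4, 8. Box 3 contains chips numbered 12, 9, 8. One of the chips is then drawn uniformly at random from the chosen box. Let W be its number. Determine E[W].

343/45

E[W | box 1] = (5+5+11+7)/4 = 7.
E[W | box 2] = (4+7+8+4+8)/5 = 31/5.
E[W | box 3] = (12+9+8)/3 = 29/3.
By the law of total expectation,
E[W] = (1/3)·(7) + (1/3)·(31/5) + (1/3)·(29/3) = 343/45.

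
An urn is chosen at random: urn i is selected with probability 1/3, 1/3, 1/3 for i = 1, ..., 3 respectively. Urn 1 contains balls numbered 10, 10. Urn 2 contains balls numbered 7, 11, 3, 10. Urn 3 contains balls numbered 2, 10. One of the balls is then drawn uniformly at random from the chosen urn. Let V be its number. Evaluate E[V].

95/12

E[V | urn 1] = (10+10)/2 = 10.
E[V | urn 2] = (7+11+3+10)/4 = 31/4.
E[V | urn 3] = (2+10)/2 = 6.
By the law of total expectation,
E[V] = (1/3)·(10) + (1/3)·(31/4) + (1/3)·(6) = 95/12.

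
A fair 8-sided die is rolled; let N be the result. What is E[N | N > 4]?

Given N > 4, N is equally likely to be any of {5, 6, 7, 8}.
E[N | N > 4] = (5 + 6 + 7 + 8) / 4 = 13/2.

13/2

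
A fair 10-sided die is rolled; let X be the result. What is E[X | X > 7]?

Given X > 7, X is equally likely to be any of {8, 9, 10}.
E[X | X > 7] = (8 + 9 + 10) / 3 = 9.

9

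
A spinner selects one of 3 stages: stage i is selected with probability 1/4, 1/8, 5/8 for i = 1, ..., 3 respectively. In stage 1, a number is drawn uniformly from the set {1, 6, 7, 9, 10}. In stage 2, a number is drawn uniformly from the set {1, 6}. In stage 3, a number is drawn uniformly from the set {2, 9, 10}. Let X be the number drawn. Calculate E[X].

517/80

E[X | stage 1] = (1+6+7+9+10)/5 = 33/5.
E[X | stage 2] = (1+6)/2 = 7/2.
E[X | stage 3] = (2+9+10)/3 = 7.
E[X] = (1/4)·(33/5) + (1/8)·(7/2) + (5/8)·(7) = 517/80.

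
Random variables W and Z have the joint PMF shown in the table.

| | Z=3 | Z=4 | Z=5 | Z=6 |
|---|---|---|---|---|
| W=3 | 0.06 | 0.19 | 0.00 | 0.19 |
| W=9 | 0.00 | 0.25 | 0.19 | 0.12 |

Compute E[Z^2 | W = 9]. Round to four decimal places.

P(W = 9) = 0.56.
Σ Z^2·P over the event = 16·(0.25) + 25·(0.19) + 36·(0.12) = 13.07.
E[Z^2 | W = 9] = (13.07) / (0.56) = 23.3393.

23.3393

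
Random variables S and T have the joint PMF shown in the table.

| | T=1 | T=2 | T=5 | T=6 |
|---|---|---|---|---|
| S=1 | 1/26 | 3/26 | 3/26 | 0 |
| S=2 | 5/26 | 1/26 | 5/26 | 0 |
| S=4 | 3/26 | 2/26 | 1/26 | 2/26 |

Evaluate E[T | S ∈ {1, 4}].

46/15

P(S ∈ {1, 4}) = 15/26.
Summing T·P(S=x,T=y) over the conditioning event gives 23/13.
E[T | S ∈ {1, 4}] = (23/13) / (15/26) = 46/15.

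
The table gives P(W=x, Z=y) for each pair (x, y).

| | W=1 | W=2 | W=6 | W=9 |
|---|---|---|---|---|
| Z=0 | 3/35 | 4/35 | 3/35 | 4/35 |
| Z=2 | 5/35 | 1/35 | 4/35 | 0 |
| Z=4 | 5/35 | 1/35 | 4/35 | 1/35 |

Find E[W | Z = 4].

40/11

P(Z = 4) = 11/35.
Σ W·P over the event = 1·(5/35) + 2·(1/35) + 6·(4/35) + 9·(1/35) = 8/7.
E[W | Z = 4] = (8/7) / (11/35) = 40/11.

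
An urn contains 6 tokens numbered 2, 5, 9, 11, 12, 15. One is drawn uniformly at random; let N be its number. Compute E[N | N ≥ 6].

P(N ≥ 6) = 2/3.
Σ over the event: 9·1/6 + 11·1/6 + 12·1/6 + 15·1/6 = 47/6.
E[N | N ≥ 6] = (47/6) / (2/3) = 47/4.

47/4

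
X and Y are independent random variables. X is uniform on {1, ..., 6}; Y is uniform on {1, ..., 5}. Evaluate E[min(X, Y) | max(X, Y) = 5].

25/9

Outcomes with max(X, Y) = 5: (1,5), (2,5), (3,5), (4,5), (5,1), (5,2), (5,3), (5,4), (5,5), each with probability 1/30.
E[min(X, Y) | max(X, Y) = 5] = (1 + 2 + 3 + 4 + 1 + 2 + 3 + 4 + 5) / 9 = 25/9.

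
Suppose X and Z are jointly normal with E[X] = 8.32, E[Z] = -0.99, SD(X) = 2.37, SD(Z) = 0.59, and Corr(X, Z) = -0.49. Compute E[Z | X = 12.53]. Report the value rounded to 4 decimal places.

E[Z | X=x] = μ_Z + ρ(σ_Z/σ_X)(x − μ_X) for jointly normal variables.
E[Z | X=12.53] = -0.99 + (-0.49)·(0.59/2.37)·(12.53 − (8.32)) = -0.99 + (-0.12198)·(4.21) = -1.5035.

-1.5035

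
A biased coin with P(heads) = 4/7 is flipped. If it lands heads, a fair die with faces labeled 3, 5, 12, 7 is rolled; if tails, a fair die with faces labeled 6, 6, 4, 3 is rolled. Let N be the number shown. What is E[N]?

165/28

E[N | heads] = (3+5+12+7)/4 = 27/4.
E[N | tails] = (6+6+4+3)/4 = 19/4.
E[N] = (4/7)·(27/4) + (3/7)·(19/4) = 165/28.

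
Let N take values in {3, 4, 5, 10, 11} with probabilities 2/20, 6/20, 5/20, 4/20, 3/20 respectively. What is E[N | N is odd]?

P(N is odd) = 1/2.
Σ over the event: 3·1/10 + 5·1/4 + 11·3/20 = 16/5.
E[N | N is odd] = (16/5) / (1/2) = 32/5.

32/5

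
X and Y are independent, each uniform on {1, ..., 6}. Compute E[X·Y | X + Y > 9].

169/6

Outcomes with X + Y > 9: (4,6), (5,5), (5,6), (6,4), (6,5), (6,6), each with probability 1/36.
E[X·Y | X + Y > 9] = (24 + 25 + 30 + 24 + 30 + 36) / 6 = 169/6.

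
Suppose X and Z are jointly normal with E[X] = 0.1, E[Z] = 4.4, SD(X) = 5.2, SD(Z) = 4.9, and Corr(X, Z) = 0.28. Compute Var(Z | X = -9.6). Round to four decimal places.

22.1276

The conditional variance in a bivariate normal is σ_Z²(1 − ρ²), independent of x.
Var(Z | X=-9.6) = (4.9)²·(1 − (0.28)²) = 24.01·0.9216 = 22.1276.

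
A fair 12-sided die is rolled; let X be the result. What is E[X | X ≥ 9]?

Given X ≥ 9, X is equally likely to be any of {9, 10, 11, 12}.
E[X | X ≥ 9] = (9 + 10 + 11 + 12) / 4 = 21/2.

21/2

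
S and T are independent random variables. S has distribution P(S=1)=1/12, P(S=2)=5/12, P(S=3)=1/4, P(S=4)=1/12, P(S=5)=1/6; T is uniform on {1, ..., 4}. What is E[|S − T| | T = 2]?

1

P(T = 2) = 1/4.
Summing |S−T|·P(x,y) over outcomes with T = 2 gives 1/4.
E[|S − T| | T = 2] = (1/4) / (1/4) = 1.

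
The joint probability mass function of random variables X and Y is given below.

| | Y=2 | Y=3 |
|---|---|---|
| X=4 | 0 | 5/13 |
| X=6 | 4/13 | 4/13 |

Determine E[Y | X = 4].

3

P(X = 4) = 5/13.
Summing Y·P(X=x,Y=y) over the conditioning event gives 15/13.
E[Y | X = 4] = (15/13) / (5/13) = 3.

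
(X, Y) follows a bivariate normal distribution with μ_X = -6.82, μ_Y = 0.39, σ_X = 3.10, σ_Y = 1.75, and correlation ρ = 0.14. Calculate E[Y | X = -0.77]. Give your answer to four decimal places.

The regression of Y on X has slope ρ·σ_Y/σ_X and passes through (μ_X, μ_Y).
E[Y | X=-0.77] = 0.39 + (0.14)·(1.75/3.10)·(-0.77 − (-6.82)) = 0.39 + (0.079032)·(6.05) = 0.8681.

0.8681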